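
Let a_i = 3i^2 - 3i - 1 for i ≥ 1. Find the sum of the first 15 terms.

3345

Over i = 1..15: Σi = 120, Σi² = 1240.
Total = (3)·1240 + (-3)·120 + (-1)·15 = 3345.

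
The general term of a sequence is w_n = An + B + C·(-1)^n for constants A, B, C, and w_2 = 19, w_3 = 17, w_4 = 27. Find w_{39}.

Write the equations: 2A + B + C = 19; 3A + B - C = 17; 4A + B + C = 27.
Subtracting the first from the second: A - 2C = -2.
Subtracting the second from the third: A + 2C = 10.
Solving: C = 3, A = 4, then B = 8.
Therefore w_{39} = 156 + 8 + 3·(-1) = 161.

161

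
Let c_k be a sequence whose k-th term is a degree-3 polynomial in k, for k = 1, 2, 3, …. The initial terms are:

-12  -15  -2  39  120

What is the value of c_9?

1084

1st diffs: -3, 13, 41, 81.
2nd diffs: 16, 28, 40.
3rd diffs: 12, 12 (constant).
So c_k = 2k^3 - 4k^2 - 5k - 5.
Evaluating at k = 9 gives c_9 = 1084.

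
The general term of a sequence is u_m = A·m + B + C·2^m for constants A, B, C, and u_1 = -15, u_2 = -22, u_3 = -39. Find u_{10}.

-5098

The three given values yield: A + B + 2C = -15; 2A + B + 4C = -22; 3A + B + 8C = -39.
Subtracting the first from the second: A + 2C = -7.
Subtracting the second from the third: A + 4C = -17.
Solving: C = -5, A = 3, then B = -8.
Hence u_{10} = 3·10 + (-8) + (-5)·1024 = -5098.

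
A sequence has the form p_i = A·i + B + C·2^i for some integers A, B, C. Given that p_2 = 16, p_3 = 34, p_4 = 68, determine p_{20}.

At i = 2, 3, 4: 2A + B + 4C = 16; 3A + B + 8C = 34; 4A + B + 16C = 68.
Subtracting the first from the second: A + 4C = 18.
Subtracting the second from the third: A + 8C = 34.
Solving: C = 4, A = 2, then B = -4.
Hence p_{20} = 2·20 + (-4) + 4·1048576 = 4194340.

4194340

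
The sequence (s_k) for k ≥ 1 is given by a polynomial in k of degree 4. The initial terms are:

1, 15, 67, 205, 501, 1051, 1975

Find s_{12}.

18085

1st diffs: 14, 52, 138, 296, 550, 924.
2nd diffs: 38, 86, 158, 254, 374.
3rd diffs: 48, 72, 96, 120.
4th diffs: 24, 24, 24 (constant).
Newton forward-difference form: s_k = 1 + 14·C(k-1,1) + 38·C(k-1,2) + 48·C(k-1,3) + 24·C(k-1,4).
At k = 12: k-1 = 11, so s_{12} = 1 + 154 + 2090 + 7920 + 7920 = 18085.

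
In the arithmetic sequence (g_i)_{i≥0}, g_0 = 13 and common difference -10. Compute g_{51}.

-497

g_i = 13 + (i - 0)·(-10).
g_{51} = 13 + 51·(-10) = -497.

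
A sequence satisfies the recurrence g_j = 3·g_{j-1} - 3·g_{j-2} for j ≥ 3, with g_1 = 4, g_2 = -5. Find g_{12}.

4131

g_3 = -27, g_4 = -66, g_5 = -117, g_6 = -153, g_7 = -108, g_8 = 135, g_9 = 729, g_{10} = 1782, g_{11} = 3159, g_{12} = 4131.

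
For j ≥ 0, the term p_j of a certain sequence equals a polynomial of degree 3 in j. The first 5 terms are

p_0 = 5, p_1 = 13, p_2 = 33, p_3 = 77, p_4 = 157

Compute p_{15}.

1st diffs: 8, 20, 44, 80.
2nd diffs: 12, 24, 36.
3rd diffs: 12, 12 (constant).
Newton forward-difference form: p_j = 5 + 8·C(j,1) + 12·C(j,2) + 12·C(j,3).
At j = 15: j = 15, so p_{15} = 5 + 120 + 1260 + 5460 = 6845.

6845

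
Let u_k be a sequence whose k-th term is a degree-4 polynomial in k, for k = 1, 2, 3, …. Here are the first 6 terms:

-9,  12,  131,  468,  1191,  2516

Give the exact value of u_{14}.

1st diffs: 21, 119, 337, 723, 1325.
2nd diffs: 98, 218, 386, 602.
3rd diffs: 120, 168, 216.
4th diffs: 48, 48 (constant).
Newton forward-difference form: u_k = -9 + 21·C(k-1,1) + 98·C(k-1,2) + 120·C(k-1,3) + 48·C(k-1,4).
At k = 14: k-1 = 13, so u_{14} = -9 + 273 + 7644 + 34320 + 34320 = 76548.

76548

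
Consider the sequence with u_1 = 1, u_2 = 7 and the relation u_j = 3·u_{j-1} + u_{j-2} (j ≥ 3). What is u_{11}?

Applying the relation repeatedly:
u_3 = 22, u_4 = 73, u_5 = 241, u_6 = 796, u_7 = 2629, u_8 = 8683, u_9 = 28678, u_{10} = 94717, u_{11} = 312829.

312829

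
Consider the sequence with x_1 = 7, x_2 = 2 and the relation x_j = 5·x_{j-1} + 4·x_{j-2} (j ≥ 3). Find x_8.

Compute successive terms:
x_3 = 38; x_4 = 198; x_5 = 1142; x_6 = 6502; x_7 = 37078; x_8 = 211398.

211398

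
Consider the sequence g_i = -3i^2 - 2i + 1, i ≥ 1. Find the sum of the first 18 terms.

Over i = 1..18: Σi = 171, Σi² = 2109.
Total = (-3)·2109 + (-2)·171 + (1)·18 = -6651.

-6651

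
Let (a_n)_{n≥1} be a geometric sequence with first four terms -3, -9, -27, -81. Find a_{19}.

-1162261467

Common ratio r = 3.
a_n = (-3)·3^(n-1).
a_{19} = (-3)·3^18 = -1162261467.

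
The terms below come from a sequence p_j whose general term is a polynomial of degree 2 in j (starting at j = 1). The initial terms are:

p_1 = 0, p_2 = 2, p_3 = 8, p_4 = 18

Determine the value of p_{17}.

512

1st diffs: 2, 6, 10.
2nd diffs: 4, 4 (constant).
Newton forward-difference form: p_j = 2·C(j-1,1) + 4·C(j-1,2).
At j = 17: j-1 = 16, so p_{17} = 32 + 480 = 512.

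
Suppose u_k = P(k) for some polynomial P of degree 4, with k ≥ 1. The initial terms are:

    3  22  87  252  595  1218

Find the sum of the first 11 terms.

37576

1st diffs: 19, 65, 165, 343, 623.
2nd diffs: 46, 100, 178, 280.
3rd diffs: 54, 78, 102.
4th diffs: 24, 24 (constant).
Newton forward-difference form: u_k = 3 + 19·C(k-1,1) + 46·C(k-1,2) + 54·C(k-1,3) + 24·C(k-1,4).
Continuing: …, 2247, 3832, 6147, 9390, …, u_{11} = 13783.
Summing k = 1..11 (11 terms) gives 37576.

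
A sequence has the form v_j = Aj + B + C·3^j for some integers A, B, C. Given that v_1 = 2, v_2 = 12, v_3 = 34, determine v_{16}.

Plug in j = 1, 2, 3: A + B + 3C = 2; 2A + B + 9C = 12; 3A + B + 27C = 34.
Subtracting the first from the second: A + 6C = 10.
Subtracting the second from the third: A + 18C = 22.
Solving: C = 1, A = 4, then B = -5.
Hence v_{16} = 4·16 + (-5) + 1·43046721 = 43046780.

43046780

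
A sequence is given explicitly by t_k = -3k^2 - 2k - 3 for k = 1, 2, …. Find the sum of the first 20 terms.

Over k = 1..20: Σk = 210, Σk² = 2870.
Total = (-3)·2870 + (-2)·210 + (-3)·20 = -9090.

-9090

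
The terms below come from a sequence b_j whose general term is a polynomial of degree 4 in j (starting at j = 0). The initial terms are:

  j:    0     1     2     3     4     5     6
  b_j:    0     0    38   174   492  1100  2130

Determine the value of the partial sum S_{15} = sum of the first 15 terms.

171262

1st diffs: 0, 38, 136, 318, 608, 1030.
2nd diffs: 38, 98, 182, 290, 422.
3rd diffs: 60, 84, 108, 132.
4th diffs: 24, 24, 24 (constant).
So b_j = j^4 + 4j^3 - 5j.
Continuing: …, 3738, 6104, 9432, 13950, …, b_{14} = 49322.
Summing j = 0..14 (15 terms) gives 171262.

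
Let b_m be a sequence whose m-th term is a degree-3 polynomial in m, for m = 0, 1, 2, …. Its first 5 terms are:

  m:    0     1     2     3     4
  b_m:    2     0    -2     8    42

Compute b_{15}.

1st diffs: -2, -2, 10, 34.
2nd diffs: 0, 12, 24.
3rd diffs: 12, 12 (constant).
So b_m = 2m^3 - 6m^2 + 2m + 2.
Evaluating at m = 15 gives b_{15} = 5432.

5432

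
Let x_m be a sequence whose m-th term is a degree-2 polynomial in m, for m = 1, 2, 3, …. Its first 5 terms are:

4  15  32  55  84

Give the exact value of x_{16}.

1st diffs: 11, 17, 23, 29.
2nd diffs: 6, 6, 6 (constant).
So x_m = 3m^2 + 2m - 1.
Evaluating at m = 16 gives x_{16} = 799.

799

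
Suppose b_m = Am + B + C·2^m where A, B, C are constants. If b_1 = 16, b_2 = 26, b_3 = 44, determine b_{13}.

The three given values yield: A + B + 2C = 16; 2A + B + 4C = 26; 3A + B + 8C = 44.
Subtracting the first from the second: A + 2C = 10.
Subtracting the second from the third: A + 4C = 18.
Solving: C = 4, A = 2, then B = 6.
Hence b_{13} = 2·13 + 6 + 4·8192 = 32800.

32800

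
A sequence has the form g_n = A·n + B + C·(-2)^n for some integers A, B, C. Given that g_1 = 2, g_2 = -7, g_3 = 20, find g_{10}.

-2023

Plug in n = 1, 2, 3: A + B - 2C = 2; 2A + B + 4C = -7; 3A + B - 8C = 20.
Subtracting the first from the second: A + 6C = -9.
Subtracting the second from the third: A - 12C = 27.
Solving: C = -2, A = 3, then B = -5.
So g_n = 3·n + (-5) + (-2)·(-2)^n; at n=10 this is -2023.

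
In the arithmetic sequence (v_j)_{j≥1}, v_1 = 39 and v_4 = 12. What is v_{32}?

Common difference d = (12 - 39) / (4 - 1) = -9.
v_j = 39 + (j - 1)·(-9).
v_{32} = 39 + 31·(-9) = -240.

-240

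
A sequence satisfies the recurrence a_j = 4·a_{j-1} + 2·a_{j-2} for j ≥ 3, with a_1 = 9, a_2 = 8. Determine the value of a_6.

4288

a_3 = 50, a_4 = 216, a_5 = 964, a_6 = 4288.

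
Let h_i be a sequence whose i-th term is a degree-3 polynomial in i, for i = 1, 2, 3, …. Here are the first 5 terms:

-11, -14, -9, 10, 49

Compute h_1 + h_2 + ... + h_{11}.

1st diffs: -3, 5, 19, 39.
2nd diffs: 8, 14, 20.
3rd diffs: 6, 6 (constant).
Newton forward-difference form: h_i = -11 + (-3)·C(i-1,1) + 8·C(i-1,2) + 6·C(i-1,3).
Continuing: …, 114, 211, 346, 525, …, h_{11} = 1039.
Summing i = 1..11 (11 terms) gives 3014.

3014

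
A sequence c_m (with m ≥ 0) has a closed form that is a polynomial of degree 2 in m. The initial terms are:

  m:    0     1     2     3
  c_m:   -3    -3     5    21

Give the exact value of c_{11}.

437

1st diffs: 0, 8, 16.
2nd diffs: 8, 8 (constant).
Newton forward-difference form: c_m = -3 + 8·C(m,2).
At m = 11: m = 11, so c_{11} = -3 + 440 = 437.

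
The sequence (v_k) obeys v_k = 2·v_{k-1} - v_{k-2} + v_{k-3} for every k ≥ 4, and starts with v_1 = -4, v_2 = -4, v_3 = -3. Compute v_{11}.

-370

Step forward from the initial values:
v_4 = -6, v_5 = -13, v_6 = -23, v_7 = -39, v_8 = -68, v_9 = -120, v_{10} = -211, v_{11} = -370.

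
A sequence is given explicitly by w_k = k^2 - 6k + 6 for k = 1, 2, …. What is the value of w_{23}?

w_{23} = 1·23^2 - 6·23 + 6 = 397.

397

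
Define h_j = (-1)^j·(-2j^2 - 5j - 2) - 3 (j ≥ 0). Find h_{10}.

-255

(-1)^10 = 1; -2j^2 - 5j - 2 at j=10 is -252; so h_{10} = -255.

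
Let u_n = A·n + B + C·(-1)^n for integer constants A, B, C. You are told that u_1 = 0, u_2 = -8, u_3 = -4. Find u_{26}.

At n = 1, 2, 3: A + B - C = 0; 2A + B + C = -8; 3A + B - C = -4.
Subtracting the first from the second: A + 2C = -8.
Subtracting the second from the third: A - 2C = 4.
Solving: C = -3, A = -2, then B = -1.
Hence u_{26} = -2·26 + (-1) + (-3)·1 = -56.

-56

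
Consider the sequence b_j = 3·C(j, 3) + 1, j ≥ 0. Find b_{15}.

C(15, 3) = 455, so b_{15} = 1366.

1366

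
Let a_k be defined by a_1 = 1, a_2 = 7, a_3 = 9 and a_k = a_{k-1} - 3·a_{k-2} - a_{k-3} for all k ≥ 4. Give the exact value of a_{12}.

Iterate the recurrence:
a_4 = -13, a_5 = -47, a_6 = -17, a_7 = 137, a_8 = 235, a_9 = -159, a_{10} = -1001, a_{11} = -759, a_{12} = 2403.

2403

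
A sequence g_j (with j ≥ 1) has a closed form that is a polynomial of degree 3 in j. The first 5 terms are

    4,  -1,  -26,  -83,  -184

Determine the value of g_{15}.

1st diffs: -5, -25, -57, -101.
2nd diffs: -20, -32, -44.
3rd diffs: -12, -12 (constant).
Newton forward-difference form: g_j = 4 + (-5)·C(j-1,1) + (-20)·C(j-1,2) + (-12)·C(j-1,3).
At j = 15: j-1 = 14, so g_{15} = 4 - 70 - 1820 - 4368 = -6254.

-6254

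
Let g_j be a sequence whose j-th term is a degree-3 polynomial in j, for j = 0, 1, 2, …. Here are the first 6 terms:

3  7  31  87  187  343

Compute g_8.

1st diffs: 4, 24, 56, 100, 156.
2nd diffs: 20, 32, 44, 56.
3rd diffs: 12, 12, 12 (constant).
So g_j = 2j^3 + 4j^2 - 2j + 3.
Evaluating at j = 8 gives g_8 = 1267.

1267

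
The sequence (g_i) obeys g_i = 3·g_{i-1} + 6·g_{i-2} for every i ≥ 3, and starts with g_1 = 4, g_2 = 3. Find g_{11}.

3773061

g_3 = 33; g_4 = 117; g_5 = 549; g_6 = 2349; g_7 = 10341; g_8 = 45117; g_9 = 197397; g_{10} = 862893; g_{11} = 3773061.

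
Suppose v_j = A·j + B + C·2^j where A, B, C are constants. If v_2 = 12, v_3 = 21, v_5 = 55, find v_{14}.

16452

At j = 2, 3, 5: 2A + B + 4C = 12; 3A + B + 8C = 21; 5A + B + 32C = 55.
Subtracting the first from the second: A + 4C = 9.
Subtracting the second from the third: 2A + 24C = 34.
Solving: C = 1, A = 5, then B = -2.
Hence v_{14} = 5·14 + (-2) + 1·16384 = 16452.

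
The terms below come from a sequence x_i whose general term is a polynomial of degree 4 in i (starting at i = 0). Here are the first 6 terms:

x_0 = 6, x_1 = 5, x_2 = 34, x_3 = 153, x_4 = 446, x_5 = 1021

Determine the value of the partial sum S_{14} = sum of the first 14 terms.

1st diffs: -1, 29, 119, 293, 575.
2nd diffs: 30, 90, 174, 282.
3rd diffs: 60, 84, 108.
4th diffs: 24, 24 (constant).
Newton forward-difference form: x_i = 6 + (-1)·C(i,1) + 30·C(i,2) + 60·C(i,3) + 24·C(i,4).
Continuing: …, 2010, 3569, 5878, 9141, …, x_{13} = 36653.
Summing i = 0..13 (14 terms) gives 119021.

119021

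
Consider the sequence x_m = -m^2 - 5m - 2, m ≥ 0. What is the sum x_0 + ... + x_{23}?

Over m = 0..23: Σm = 276, Σm² = 4324.
Total = (-1)·4324 + (-5)·276 + (-2)·24 = -5752.

-5752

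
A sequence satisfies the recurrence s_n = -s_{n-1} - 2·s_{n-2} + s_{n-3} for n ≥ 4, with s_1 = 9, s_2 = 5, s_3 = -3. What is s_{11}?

s_4 = 2  s_5 = 9  s_6 = -16  s_7 = 0  s_8 = 41  s_9 = -57  s_{10} = -25  s_{11} = 180.

180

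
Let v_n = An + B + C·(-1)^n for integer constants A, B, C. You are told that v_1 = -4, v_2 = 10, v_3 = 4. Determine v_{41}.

Plug in n = 1, 2, 3: A + B - C = -4; 2A + B + C = 10; 3A + B - C = 4.
Subtracting the first from the second: A + 2C = 14.
Subtracting the second from the third: A - 2C = -6.
Solving: C = 5, A = 4, then B = -3.
So v_n = 4·n + (-3) + 5·(-1)^n; at n=41 this is 156.

156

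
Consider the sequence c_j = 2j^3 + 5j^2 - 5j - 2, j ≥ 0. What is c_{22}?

c_{22} = 2·22^3 + 5·22^2 - 5·22 - 2 = 23604.

23604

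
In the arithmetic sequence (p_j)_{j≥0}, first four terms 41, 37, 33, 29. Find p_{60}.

-199

Common difference d = -4.
p_j = 41 + (j - 0)·(-4).
p_{60} = 41 + 60·(-4) = -199.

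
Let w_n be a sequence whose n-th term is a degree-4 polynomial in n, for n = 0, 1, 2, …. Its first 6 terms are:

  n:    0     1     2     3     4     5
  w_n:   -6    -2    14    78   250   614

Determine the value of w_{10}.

1st diffs: 4, 16, 64, 172, 364.
2nd diffs: 12, 48, 108, 192.
3rd diffs: 36, 60, 84.
4th diffs: 24, 24 (constant).
So w_n = n^4 - n^2 + 4n - 6.
Evaluating at n = 10 gives w_{10} = 9934.

9934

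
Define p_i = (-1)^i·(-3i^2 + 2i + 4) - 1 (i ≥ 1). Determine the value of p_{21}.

(-1)^21 = -1; -3i^2 + 2i + 4 at i=21 is -1277; so p_{21} = 1276.

1276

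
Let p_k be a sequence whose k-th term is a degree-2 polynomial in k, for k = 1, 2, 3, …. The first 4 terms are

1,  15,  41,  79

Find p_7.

1st diffs: 14, 26, 38.
2nd diffs: 12, 12 (constant).
Newton forward-difference form: p_k = 1 + 14·C(k-1,1) + 12·C(k-1,2).
At k = 7: k-1 = 6, so p_7 = 1 + 84 + 180 = 265.

265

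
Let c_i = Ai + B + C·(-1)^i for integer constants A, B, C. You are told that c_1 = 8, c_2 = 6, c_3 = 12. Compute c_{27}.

At i = 1, 2, 3: A + B - C = 8; 2A + B + C = 6; 3A + B - C = 12.
Subtracting the first from the second: A + 2C = -2.
Subtracting the second from the third: A - 2C = 6.
Solving: C = -2, A = 2, then B = 4.
Hence c_{27} = 2·27 + 4 + (-2)·(-1) = 60.

60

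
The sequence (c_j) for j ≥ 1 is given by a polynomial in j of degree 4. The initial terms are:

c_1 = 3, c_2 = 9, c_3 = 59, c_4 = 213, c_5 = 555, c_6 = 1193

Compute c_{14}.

37833

1st diffs: 6, 50, 154, 342, 638.
2nd diffs: 44, 104, 188, 296.
3rd diffs: 60, 84, 108.
4th diffs: 24, 24 (constant).
Newton forward-difference form: c_j = 3 + 6·C(j-1,1) + 44·C(j-1,2) + 60·C(j-1,3) + 24·C(j-1,4).
At j = 14: j-1 = 13, so c_{14} = 3 + 78 + 3432 + 17160 + 17160 = 37833.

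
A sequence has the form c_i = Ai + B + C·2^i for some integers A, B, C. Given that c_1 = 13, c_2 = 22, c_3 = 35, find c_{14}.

At i = 1, 2, 3: A + B + 2C = 13; 2A + B + 4C = 22; 3A + B + 8C = 35.
Subtracting the first from the second: A + 2C = 9.
Subtracting the second from the third: A + 4C = 13.
Solving: C = 2, A = 5, then B = 4.
So c_i = 5·i + 4 + 2·2^i; at i=14 this is 32842.

32842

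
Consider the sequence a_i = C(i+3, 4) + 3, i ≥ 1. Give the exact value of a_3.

C(6, 4) = 15, so a_3 = 18.

18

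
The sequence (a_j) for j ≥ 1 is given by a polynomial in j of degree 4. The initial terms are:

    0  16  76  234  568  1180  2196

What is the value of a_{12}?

19426

1st diffs: 16, 60, 158, 334, 612, 1016.
2nd diffs: 44, 98, 176, 278, 404.
3rd diffs: 54, 78, 102, 126.
4th diffs: 24, 24, 24 (constant).
Newton forward-difference form: a_j = 16·C(j-1,1) + 44·C(j-1,2) + 54·C(j-1,3) + 24·C(j-1,4).
At j = 12: j-1 = 11, so a_{12} = 176 + 2420 + 8910 + 7920 = 19426.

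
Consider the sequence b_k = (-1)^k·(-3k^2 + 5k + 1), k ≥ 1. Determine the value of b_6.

-77

(-1)^6 = 1; -3k^2 + 5k + 1 at k=6 is -77; so b_6 = -77.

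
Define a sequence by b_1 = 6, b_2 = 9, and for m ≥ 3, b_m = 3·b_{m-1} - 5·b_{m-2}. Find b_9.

Compute successive terms:
b_3 = -3; b_4 = -54; b_5 = -147; b_6 = -171; b_7 = 222; b_8 = 1521; b_9 = 3453.

3453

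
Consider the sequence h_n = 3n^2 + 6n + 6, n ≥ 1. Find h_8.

h_8 = 3·8^2 + 6·8 + 6 = 246.

246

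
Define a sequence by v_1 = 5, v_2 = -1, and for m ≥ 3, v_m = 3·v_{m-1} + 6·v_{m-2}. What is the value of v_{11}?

Step forward from the initial values:
v_3 = 27;  v_4 = 75;  v_5 = 387;  v_6 = 1611;  v_7 = 7155;  v_8 = 31131;  v_9 = 136323;  v_{10} = 595755;  v_{11} = 2605203.

2605203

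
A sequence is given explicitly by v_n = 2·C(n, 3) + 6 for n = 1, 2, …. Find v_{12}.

C(12, 3) = 220, so v_{12} = 446.

446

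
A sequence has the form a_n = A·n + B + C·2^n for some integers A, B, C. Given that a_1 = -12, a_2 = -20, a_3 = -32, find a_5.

-88

Write the equations: A + B + 2C = -12; 2A + B + 4C = -20; 3A + B + 8C = -32.
Subtracting the first from the second: A + 2C = -8.
Subtracting the second from the third: A + 4C = -12.
Solving: C = -2, A = -4, then B = -4.
So a_n = -4·n + (-4) + (-2)·2^n; at n=5 this is -88.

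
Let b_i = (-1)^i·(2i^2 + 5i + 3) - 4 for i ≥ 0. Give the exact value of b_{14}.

461

(-1)^14 = 1; 2i^2 + 5i + 3 at i=14 is 465; so b_{14} = 461.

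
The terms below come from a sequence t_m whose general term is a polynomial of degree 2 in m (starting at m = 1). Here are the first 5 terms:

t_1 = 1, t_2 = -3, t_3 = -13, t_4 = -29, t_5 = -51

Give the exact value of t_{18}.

1st diffs: -4, -10, -16, -22.
2nd diffs: -6, -6, -6 (constant).
Newton forward-difference form: t_m = 1 + (-4)·C(m-1,1) + (-6)·C(m-1,2).
At m = 18: m-1 = 17, so t_{18} = 1 - 68 - 816 = -883.

-883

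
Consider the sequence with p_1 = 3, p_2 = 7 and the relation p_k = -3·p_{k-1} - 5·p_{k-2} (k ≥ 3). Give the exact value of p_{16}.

-565127

Step forward from the initial values:
p_3 = -36, p_4 = 73, p_5 = -39, …, p_{13} = 22611, p_{14} = -226073, p_{15} = 565164, p_{16} = -565127.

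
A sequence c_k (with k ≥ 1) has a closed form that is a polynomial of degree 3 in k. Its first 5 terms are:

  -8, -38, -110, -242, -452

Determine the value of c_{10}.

-3302

1st diffs: -30, -72, -132, -210.
2nd diffs: -42, -60, -78.
3rd diffs: -18, -18 (constant).
Newton forward-difference form: c_k = -8 + (-30)·C(k-1,1) + (-42)·C(k-1,2) + (-18)·C(k-1,3).
At k = 10: k-1 = 9, so c_{10} = -8 - 270 - 1512 - 1512 = -3302.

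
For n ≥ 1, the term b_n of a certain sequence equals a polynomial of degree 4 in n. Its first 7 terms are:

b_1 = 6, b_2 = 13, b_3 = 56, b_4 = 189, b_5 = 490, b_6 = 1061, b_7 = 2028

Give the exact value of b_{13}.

26226

1st diffs: 7, 43, 133, 301, 571, 967.
2nd diffs: 36, 90, 168, 270, 396.
3rd diffs: 54, 78, 102, 126.
4th diffs: 24, 24, 24 (constant).
Newton forward-difference form: b_n = 6 + 7·C(n-1,1) + 36·C(n-1,2) + 54·C(n-1,3) + 24·C(n-1,4).
At n = 13: n-1 = 12, so b_{13} = 6 + 84 + 2376 + 11880 + 11880 = 26226.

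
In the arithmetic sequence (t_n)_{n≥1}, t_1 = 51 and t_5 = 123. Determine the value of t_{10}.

213

Common difference d = (123 - 51) / (5 - 1) = 18.
t_n = 51 + (n - 1)·18.
t_{10} = 51 + 9·18 = 213.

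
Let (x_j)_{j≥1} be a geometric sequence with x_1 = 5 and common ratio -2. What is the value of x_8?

x_j = 5·(-2)^(j-1).
x_8 = 5·(-2)^7 = -640.

-640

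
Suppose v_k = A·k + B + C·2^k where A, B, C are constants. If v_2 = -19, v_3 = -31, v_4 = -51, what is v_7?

At k = 2, 3, 4: 2A + B + 4C = -19; 3A + B + 8C = -31; 4A + B + 16C = -51.
Subtracting the first from the second: A + 4C = -12.
Subtracting the second from the third: A + 8C = -20.
Solving: C = -2, A = -4, then B = -3.
Hence v_7 = -4·7 + (-3) + (-2)·128 = -287.

-287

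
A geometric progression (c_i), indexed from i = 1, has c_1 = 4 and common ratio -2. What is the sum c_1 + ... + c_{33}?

c_i = 4·(-2)^(i-1).
S = 4·((-2)^33 - 1)/(-2 - 1) = 4·(-8589934592 - 1)/(-3) = 11453246124.

11453246124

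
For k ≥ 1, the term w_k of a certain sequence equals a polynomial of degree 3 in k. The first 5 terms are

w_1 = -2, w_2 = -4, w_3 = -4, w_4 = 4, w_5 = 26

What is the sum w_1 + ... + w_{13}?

1st diffs: -2, 0, 8, 22.
2nd diffs: 2, 8, 14.
3rd diffs: 6, 6 (constant).
So w_k = k^3 - 5k^2 + 6k - 4.
Continuing: …, 68, 136, 236, 374, …, w_{13} = 1426.
Summing k = 1..13 (13 terms) gives 4680.

4680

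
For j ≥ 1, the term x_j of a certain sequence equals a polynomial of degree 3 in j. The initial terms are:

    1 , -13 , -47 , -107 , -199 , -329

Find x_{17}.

-5983

1st diffs: -14, -34, -60, -92, -130.
2nd diffs: -20, -26, -32, -38.
3rd diffs: -6, -6, -6 (constant).
Newton forward-difference form: x_j = 1 + (-14)·C(j-1,1) + (-20)·C(j-1,2) + (-6)·C(j-1,3).
At j = 17: j-1 = 16, so x_{17} = 1 - 224 - 2400 - 3360 = -5983.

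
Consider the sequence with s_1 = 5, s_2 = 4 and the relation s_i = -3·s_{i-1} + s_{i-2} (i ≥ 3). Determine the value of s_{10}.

Applying the relation repeatedly:
s_3 = -7, s_4 = 25, s_5 = -82, s_6 = 271, s_7 = -895, s_8 = 2956, s_9 = -9763, s_{10} = 32245.

32245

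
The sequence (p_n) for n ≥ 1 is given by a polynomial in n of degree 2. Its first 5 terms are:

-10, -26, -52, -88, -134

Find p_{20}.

-2024

1st diffs: -16, -26, -36, -46.
2nd diffs: -10, -10, -10 (constant).
Newton forward-difference form: p_n = -10 + (-16)·C(n-1,1) + (-10)·C(n-1,2).
At n = 20: n-1 = 19, so p_{20} = -10 - 304 - 1710 = -2024.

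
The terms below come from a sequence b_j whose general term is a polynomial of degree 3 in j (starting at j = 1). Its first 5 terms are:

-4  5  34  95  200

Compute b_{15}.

6310

1st diffs: 9, 29, 61, 105.
2nd diffs: 20, 32, 44.
3rd diffs: 12, 12 (constant).
Newton forward-difference form: b_j = -4 + 9·C(j-1,1) + 20·C(j-1,2) + 12·C(j-1,3).
At j = 15: j-1 = 14, so b_{15} = -4 + 126 + 1820 + 4368 = 6310.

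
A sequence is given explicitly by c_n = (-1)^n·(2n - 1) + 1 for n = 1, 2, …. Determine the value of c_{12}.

(-1)^12 = 1; 2n - 1 at n=12 is 23; so c_{12} = 24.

24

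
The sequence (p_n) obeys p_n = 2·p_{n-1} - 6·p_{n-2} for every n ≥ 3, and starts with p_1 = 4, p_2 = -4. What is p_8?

Compute successive terms:
p_3 = -32;  p_4 = -40;  p_5 = 112;  p_6 = 464;  p_7 = 256;  p_8 = -2272.

-2272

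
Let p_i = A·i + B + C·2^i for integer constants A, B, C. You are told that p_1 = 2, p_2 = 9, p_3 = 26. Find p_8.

Write the equations: A + B + 2C = 2; 2A + B + 4C = 9; 3A + B + 8C = 26.
Subtracting the first from the second: A + 2C = 7.
Subtracting the second from the third: A + 4C = 17.
Solving: C = 5, A = -3, then B = -5.
Hence p_8 = -3·8 + (-5) + 5·256 = 1251.

1251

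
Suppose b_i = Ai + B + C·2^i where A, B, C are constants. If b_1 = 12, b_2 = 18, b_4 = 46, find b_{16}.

Write the equations: A + B + 2C = 12; 2A + B + 4C = 18; 4A + B + 16C = 46.
Subtracting the first from the second: A + 2C = 6.
Subtracting the second from the third: 2A + 12C = 28.
Solving: C = 2, A = 2, then B = 6.
Hence b_{16} = 2·16 + 6 + 2·65536 = 131110.

131110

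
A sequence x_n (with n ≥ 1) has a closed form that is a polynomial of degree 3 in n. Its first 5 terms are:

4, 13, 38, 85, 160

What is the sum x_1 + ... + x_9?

2460

1st diffs: 9, 25, 47, 75.
2nd diffs: 16, 22, 28.
3rd diffs: 6, 6 (constant).
So x_n = n^3 + 2n^2 - 4n + 5.
Continuing: 269, 418, 613, 860.
Summing n = 1..9 (9 terms) gives 2460.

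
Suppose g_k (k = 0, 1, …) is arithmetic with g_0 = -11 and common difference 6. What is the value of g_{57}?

331

g_k = -11 + (k - 0)·6.
g_{57} = -11 + 57·6 = 331.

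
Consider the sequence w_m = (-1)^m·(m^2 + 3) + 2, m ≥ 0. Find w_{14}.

201

(-1)^14 = 1; m^2 + 3 at m=14 is 199; so w_{14} = 201.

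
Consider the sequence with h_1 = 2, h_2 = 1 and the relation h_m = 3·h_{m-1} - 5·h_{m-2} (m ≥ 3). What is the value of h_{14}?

32401

Iterate the recurrence:
h_3 = -7, h_4 = -26, h_5 = -43, …, h_{11} = -6307, h_{12} = -15551, h_{13} = -15118, h_{14} = 32401.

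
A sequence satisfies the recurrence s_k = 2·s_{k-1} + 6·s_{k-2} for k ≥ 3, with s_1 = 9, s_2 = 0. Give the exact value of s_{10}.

s_3 = 54;  s_4 = 108;  s_5 = 540;  s_6 = 1728;  s_7 = 6696;  s_8 = 23760;  s_9 = 87696;  s_{10} = 317952.

317952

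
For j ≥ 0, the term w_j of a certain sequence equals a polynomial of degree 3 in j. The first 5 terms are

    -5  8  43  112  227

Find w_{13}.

5312

1st diffs: 13, 35, 69, 115.
2nd diffs: 22, 34, 46.
3rd diffs: 12, 12 (constant).
Newton forward-difference form: w_j = -5 + 13·C(j,1) + 22·C(j,2) + 12·C(j,3).
At j = 13: j = 13, so w_{13} = -5 + 169 + 1716 + 3432 = 5312.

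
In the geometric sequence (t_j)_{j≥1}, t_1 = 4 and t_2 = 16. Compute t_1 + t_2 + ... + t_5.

1364

Common ratio r = 4.
t_j = 4·4^(j-1).
S = 4·(4^5 - 1)/(4 - 1) = 4·(1024 - 1)/(3) = 1364.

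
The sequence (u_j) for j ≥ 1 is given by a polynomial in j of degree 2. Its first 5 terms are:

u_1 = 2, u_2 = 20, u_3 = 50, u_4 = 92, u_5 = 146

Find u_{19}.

2162

1st diffs: 18, 30, 42, 54.
2nd diffs: 12, 12, 12 (constant).
So u_j = 6j^2 - 4.
Evaluating at j = 19 gives u_{19} = 2162.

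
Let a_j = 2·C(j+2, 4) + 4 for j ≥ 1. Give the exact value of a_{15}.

4764

C(17, 4) = 2380, so a_{15} = 4764.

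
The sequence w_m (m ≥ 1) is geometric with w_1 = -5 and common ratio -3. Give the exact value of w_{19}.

w_m = (-5)·(-3)^(m-1).
w_{19} = (-5)·(-3)^18 = -1937102445.

-1937102445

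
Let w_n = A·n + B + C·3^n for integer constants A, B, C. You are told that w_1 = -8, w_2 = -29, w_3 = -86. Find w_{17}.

The three given values yield: A + B + 3C = -8; 2A + B + 9C = -29; 3A + B + 27C = -86.
Subtracting the first from the second: A + 6C = -21.
Subtracting the second from the third: A + 18C = -57.
Solving: C = -3, A = -3, then B = 4.
Therefore w_{17} = -51 + 4 + (-3)·129140163 = -387420536.

-387420536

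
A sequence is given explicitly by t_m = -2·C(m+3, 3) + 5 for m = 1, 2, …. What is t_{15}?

-1627

C(18, 3) = 816, so t_{15} = -1627.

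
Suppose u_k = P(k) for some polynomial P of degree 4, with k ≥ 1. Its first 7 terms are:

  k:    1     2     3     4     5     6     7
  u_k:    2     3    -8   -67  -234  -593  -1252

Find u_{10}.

1st diffs: 1, -11, -59, -167, -359, -659.
2nd diffs: -12, -48, -108, -192, -300.
3rd diffs: -36, -60, -84, -108.
4th diffs: -24, -24, -24 (constant).
Newton forward-difference form: u_k = 2 + 1·C(k-1,1) + (-12)·C(k-1,2) + (-36)·C(k-1,3) + (-24)·C(k-1,4).
At k = 10: k-1 = 9, so u_{10} = 2 + 9 - 432 - 3024 - 3024 = -6469.

-6469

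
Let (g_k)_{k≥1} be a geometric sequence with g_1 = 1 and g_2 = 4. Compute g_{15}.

268435456

Common ratio r = 4.
g_k = 1·4^(k-1).
g_{15} = 1·4^14 = 268435456.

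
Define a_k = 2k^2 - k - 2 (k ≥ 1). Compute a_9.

151

a_9 = 2·9^2 - 1·9 - 2 = 151.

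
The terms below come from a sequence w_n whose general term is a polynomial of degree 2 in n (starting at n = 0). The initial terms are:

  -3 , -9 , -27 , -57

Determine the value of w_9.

1st diffs: -6, -18, -30.
2nd diffs: -12, -12 (constant).
So w_n = -6n^2 - 3.
Evaluating at n = 9 gives w_9 = -489.

-489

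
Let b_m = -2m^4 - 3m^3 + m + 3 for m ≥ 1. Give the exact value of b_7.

b_7 = -2·7^4 - 3·7^3 + 1·7 + 3 = -5821.

-5821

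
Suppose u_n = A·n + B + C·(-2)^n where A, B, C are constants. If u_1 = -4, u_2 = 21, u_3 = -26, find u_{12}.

The three given values yield: A + B - 2C = -4; 2A + B + 4C = 21; 3A + B - 8C = -26.
Subtracting the first from the second: A + 6C = 25.
Subtracting the second from the third: A - 12C = -47.
Solving: C = 4, A = 1, then B = 3.
So u_n = 1·n + 3 + 4·(-2)^n; at n=12 this is 16399.

16399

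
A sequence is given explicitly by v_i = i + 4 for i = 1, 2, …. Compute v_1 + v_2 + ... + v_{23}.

368

Over i = 1..23: Σi = 276.
Total = (1)·276 + (4)·23 = 368.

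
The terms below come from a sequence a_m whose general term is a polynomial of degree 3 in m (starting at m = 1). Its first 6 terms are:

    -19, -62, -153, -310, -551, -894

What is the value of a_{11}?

-4769

1st diffs: -43, -91, -157, -241, -343.
2nd diffs: -48, -66, -84, -102.
3rd diffs: -18, -18, -18 (constant).
So a_m = -3m^3 - 6m^2 - 4m - 6.
Evaluating at m = 11 gives a_{11} = -4769.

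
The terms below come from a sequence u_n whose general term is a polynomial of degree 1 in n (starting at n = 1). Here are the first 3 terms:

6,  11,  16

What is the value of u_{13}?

1st diffs: 5, 5 (constant).
So u_n = 5n + 1.
Evaluating at n = 13 gives u_{13} = 66.

66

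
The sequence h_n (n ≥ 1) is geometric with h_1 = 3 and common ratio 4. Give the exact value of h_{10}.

786432

h_n = 3·4^(n-1).
h_{10} = 3·4^9 = 786432.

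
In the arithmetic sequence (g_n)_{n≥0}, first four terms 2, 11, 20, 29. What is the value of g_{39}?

Common difference d = 9.
g_n = 2 + (n - 0)·9.
g_{39} = 2 + 39·9 = 353.

353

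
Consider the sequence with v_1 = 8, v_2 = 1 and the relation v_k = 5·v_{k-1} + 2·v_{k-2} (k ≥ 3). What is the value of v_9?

480513

Compute successive terms:
v_3 = 21, v_4 = 107, v_5 = 577, v_6 = 3099, v_7 = 16649, v_8 = 89443, v_9 = 480513.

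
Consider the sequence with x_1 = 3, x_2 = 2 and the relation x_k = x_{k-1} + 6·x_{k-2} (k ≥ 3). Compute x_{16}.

x_3 = 20;  x_4 = 32;  x_5 = 152;  …;  x_{13} = 856040;  x_{14} = 2539448;  x_{15} = 7675688;  x_{16} = 22912376.
(Characteristic roots are 3 and -2.)

22912376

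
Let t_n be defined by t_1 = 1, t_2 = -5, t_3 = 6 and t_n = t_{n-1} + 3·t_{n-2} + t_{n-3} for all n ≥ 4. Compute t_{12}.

Iterate the recurrence:
t_4 = -8; t_5 = 5; t_6 = -13; t_7 = -6; t_8 = -40; t_9 = -71; t_{10} = -197; t_{11} = -450; t_{12} = -1112.

-1112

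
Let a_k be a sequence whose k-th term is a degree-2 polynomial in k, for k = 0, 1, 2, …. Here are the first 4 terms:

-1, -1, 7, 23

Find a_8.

1st diffs: 0, 8, 16.
2nd diffs: 8, 8 (constant).
Newton forward-difference form: a_k = -1 + 8·C(k,2).
At k = 8: k = 8, so a_8 = -1 + 224 = 223.

223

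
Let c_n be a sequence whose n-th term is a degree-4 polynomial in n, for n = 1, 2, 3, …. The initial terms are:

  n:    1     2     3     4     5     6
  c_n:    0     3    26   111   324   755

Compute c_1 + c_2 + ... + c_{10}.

1st diffs: 3, 23, 85, 213, 431.
2nd diffs: 20, 62, 128, 218.
3rd diffs: 42, 66, 90.
4th diffs: 24, 24 (constant).
So c_n = n^4 - 3n^3 + 3n^2 - 1.
Continuing: 1518, 2751, 4616, 7299.
Summing n = 1..10 (10 terms) gives 17403.

17403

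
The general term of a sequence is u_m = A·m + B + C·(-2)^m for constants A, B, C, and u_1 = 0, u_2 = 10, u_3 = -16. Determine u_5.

-68

Write the equations: A + B - 2C = 0; 2A + B + 4C = 10; 3A + B - 8C = -16.
Subtracting the first from the second: A + 6C = 10.
Subtracting the second from the third: A - 12C = -26.
Solving: C = 2, A = -2, then B = 6.
Therefore u_5 = -10 + 6 + 2·(-32) = -68.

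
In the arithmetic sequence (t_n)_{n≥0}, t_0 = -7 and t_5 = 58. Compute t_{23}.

Common difference d = (58 - (-7)) / (5 - 0) = 13.
t_n = -7 + (n - 0)·13.
t_{23} = -7 + 23·13 = 292.

292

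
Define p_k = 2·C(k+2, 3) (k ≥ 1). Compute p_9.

330

C(11, 3) = 165, so p_9 = 330.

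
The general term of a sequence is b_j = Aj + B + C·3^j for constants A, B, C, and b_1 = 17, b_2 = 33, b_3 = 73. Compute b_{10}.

Write the equations: A + B + 3C = 17; 2A + B + 9C = 33; 3A + B + 27C = 73.
Subtracting the first from the second: A + 6C = 16.
Subtracting the second from the third: A + 18C = 40.
Solving: C = 2, A = 4, then B = 7.
So b_j = 4·j + 7 + 2·3^j; at j=10 this is 118145.

118145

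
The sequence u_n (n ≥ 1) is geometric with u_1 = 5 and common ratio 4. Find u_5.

u_n = 5·4^(n-1).
u_5 = 5·4^4 = 1280.

1280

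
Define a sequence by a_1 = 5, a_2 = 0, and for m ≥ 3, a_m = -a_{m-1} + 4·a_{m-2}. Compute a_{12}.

-58580

Applying the relation repeatedly:
a_3 = 20;  a_4 = -20;  a_5 = 100;  a_6 = -180;  a_7 = 580;  a_8 = -1300;  a_9 = 3620;  a_{10} = -8820;  a_{11} = 23300;  a_{12} = -58580.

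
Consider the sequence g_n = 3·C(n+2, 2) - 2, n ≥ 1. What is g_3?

C(5, 2) = 10, so g_3 = 28.

28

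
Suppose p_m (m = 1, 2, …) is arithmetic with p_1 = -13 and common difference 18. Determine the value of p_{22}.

p_m = -13 + (m - 1)·18.
p_{22} = -13 + 21·18 = 365.

365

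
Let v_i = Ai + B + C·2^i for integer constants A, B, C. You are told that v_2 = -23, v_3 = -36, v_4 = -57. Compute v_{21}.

-4194414

Plug in i = 2, 3, 4: 2A + B + 4C = -23; 3A + B + 8C = -36; 4A + B + 16C = -57.
Subtracting the first from the second: A + 4C = -13.
Subtracting the second from the third: A + 8C = -21.
Solving: C = -2, A = -5, then B = -5.
Hence v_{21} = -5·21 + (-5) + (-2)·2097152 = -4194414.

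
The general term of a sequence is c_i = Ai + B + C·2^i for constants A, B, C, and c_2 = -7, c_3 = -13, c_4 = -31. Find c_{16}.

-196519

At i = 2, 3, 4: 2A + B + 4C = -7; 3A + B + 8C = -13; 4A + B + 16C = -31.
Subtracting the first from the second: A + 4C = -6.
Subtracting the second from the third: A + 8C = -18.
Solving: C = -3, A = 6, then B = -7.
Therefore c_{16} = 96 + (-7) + (-3)·65536 = -196519.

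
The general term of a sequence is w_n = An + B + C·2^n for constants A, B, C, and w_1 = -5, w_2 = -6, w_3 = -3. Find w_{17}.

Plug in n = 1, 2, 3: A + B + 2C = -5; 2A + B + 4C = -6; 3A + B + 8C = -3.
Subtracting the first from the second: A + 2C = -1.
Subtracting the second from the third: A + 4C = 3.
Solving: C = 2, A = -5, then B = -4.
Therefore w_{17} = -85 + (-4) + 2·131072 = 262055.

262055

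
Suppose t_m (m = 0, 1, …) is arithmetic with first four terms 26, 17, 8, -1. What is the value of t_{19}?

Common difference d = -9.
t_m = 26 + (m - 0)·(-9).
t_{19} = 26 + 19·(-9) = -145.

-145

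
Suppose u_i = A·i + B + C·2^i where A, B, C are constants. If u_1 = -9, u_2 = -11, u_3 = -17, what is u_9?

The three given values yield: A + B + 2C = -9; 2A + B + 4C = -11; 3A + B + 8C = -17.
Subtracting the first from the second: A + 2C = -2.
Subtracting the second from the third: A + 4C = -6.
Solving: C = -2, A = 2, then B = -7.
Therefore u_9 = 18 + (-7) + (-2)·512 = -1013.

-1013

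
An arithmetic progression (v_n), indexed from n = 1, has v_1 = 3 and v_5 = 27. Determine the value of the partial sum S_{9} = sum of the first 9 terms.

243

Common difference d = (27 - 3) / (5 - 1) = 6.
v_n = 3 + (n - 1)·6.
v_9 = 51; S = 9·(3 + 51)/2 = 243.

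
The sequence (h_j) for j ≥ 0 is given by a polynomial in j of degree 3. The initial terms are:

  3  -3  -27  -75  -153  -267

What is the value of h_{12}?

-2577

1st diffs: -6, -24, -48, -78, -114.
2nd diffs: -18, -24, -30, -36.
3rd diffs: -6, -6, -6 (constant).
Newton forward-difference form: h_j = 3 + (-6)·C(j,1) + (-18)·C(j,2) + (-6)·C(j,3).
At j = 12: j = 12, so h_{12} = 3 - 72 - 1188 - 1320 = -2577.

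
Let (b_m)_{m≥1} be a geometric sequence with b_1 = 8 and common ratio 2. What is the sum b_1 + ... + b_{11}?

16376

b_m = 8·2^(m-1).
S = 8·(2^11 - 1)/(2 - 1) = 8·(2048 - 1)/(1) = 16376.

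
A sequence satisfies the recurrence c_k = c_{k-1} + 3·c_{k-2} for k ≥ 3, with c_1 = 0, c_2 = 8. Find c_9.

1736

Step forward from the initial values:
c_3 = 8  c_4 = 32  c_5 = 56  c_6 = 152  c_7 = 320  c_8 = 776  c_9 = 1736.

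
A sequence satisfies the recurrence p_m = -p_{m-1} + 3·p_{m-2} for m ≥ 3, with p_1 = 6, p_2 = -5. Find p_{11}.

14939

p_3 = 23, p_4 = -38, p_5 = 107, p_6 = -221, p_7 = 542, p_8 = -1205, p_9 = 2831, p_{10} = -6446, p_{11} = 14939.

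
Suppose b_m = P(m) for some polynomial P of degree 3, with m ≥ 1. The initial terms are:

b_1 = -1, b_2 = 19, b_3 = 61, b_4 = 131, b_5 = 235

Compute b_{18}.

1st diffs: 20, 42, 70, 104.
2nd diffs: 22, 28, 34.
3rd diffs: 6, 6 (constant).
Newton forward-difference form: b_m = -1 + 20·C(m-1,1) + 22·C(m-1,2) + 6·C(m-1,3).
At m = 18: m-1 = 17, so b_{18} = -1 + 340 + 2992 + 4080 = 7411.

7411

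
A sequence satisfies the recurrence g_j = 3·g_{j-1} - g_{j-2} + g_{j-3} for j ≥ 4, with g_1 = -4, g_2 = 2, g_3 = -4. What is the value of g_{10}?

-7654

Step forward from the initial values:
g_4 = -18  g_5 = -48  g_6 = -130  g_7 = -360  g_8 = -998  g_9 = -2764  g_{10} = -7654.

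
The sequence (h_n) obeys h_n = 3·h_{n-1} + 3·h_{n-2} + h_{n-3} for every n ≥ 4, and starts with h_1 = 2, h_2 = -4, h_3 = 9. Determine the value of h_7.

1085

Applying the relation repeatedly:
h_4 = 17  h_5 = 74  h_6 = 282  h_7 = 1085.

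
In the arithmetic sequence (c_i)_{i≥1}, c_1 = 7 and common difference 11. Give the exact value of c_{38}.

c_i = 7 + (i - 1)·11.
c_{38} = 7 + 37·11 = 414.

414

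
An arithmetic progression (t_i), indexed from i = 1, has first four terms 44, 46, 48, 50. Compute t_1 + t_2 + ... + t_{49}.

4508

Common difference d = 2.
t_i = 44 + (i - 1)·2.
t_{49} = 140; S = 49·(44 + 140)/2 = 4508.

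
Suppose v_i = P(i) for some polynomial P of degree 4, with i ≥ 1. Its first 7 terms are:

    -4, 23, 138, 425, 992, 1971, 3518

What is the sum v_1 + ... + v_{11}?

54769

1st diffs: 27, 115, 287, 567, 979, 1547.
2nd diffs: 88, 172, 280, 412, 568.
3rd diffs: 84, 108, 132, 156.
4th diffs: 24, 24, 24 (constant).
Newton forward-difference form: v_i = -4 + 27·C(i-1,1) + 88·C(i-1,2) + 84·C(i-1,3) + 24·C(i-1,4).
Continuing: 5813, 9060, 13487, 19346.
Summing i = 1..11 (11 terms) gives 54769.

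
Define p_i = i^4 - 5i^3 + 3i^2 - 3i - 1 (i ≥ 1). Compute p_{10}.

p_{10} = 1·10^4 - 5·10^3 + 3·10^2 - 3·10 - 1 = 5269.

5269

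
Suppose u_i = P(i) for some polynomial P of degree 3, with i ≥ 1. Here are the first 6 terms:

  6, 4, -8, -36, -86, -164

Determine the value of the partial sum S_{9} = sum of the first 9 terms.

-1614

1st diffs: -2, -12, -28, -50, -78.
2nd diffs: -10, -16, -22, -28.
3rd diffs: -6, -6, -6 (constant).
Newton forward-difference form: u_i = 6 + (-2)·C(i-1,1) + (-10)·C(i-1,2) + (-6)·C(i-1,3).
Continuing: -276, -428, -626.
Summing i = 1..9 (9 terms) gives -1614.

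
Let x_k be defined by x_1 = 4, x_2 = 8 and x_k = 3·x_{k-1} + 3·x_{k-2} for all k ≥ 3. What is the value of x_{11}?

Compute successive terms:
x_3 = 36  x_4 = 132  x_5 = 504  x_6 = 1908  x_7 = 7236  x_8 = 27432  x_9 = 104004  x_{10} = 394308  x_{11} = 1494936.

1494936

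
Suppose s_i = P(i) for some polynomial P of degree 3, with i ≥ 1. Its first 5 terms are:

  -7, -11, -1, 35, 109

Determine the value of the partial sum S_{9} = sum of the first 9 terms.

1st diffs: -4, 10, 36, 74.
2nd diffs: 14, 26, 38.
3rd diffs: 12, 12 (constant).
Newton forward-difference form: s_i = -7 + (-4)·C(i-1,1) + 14·C(i-1,2) + 12·C(i-1,3).
Continuing: 233, 419, 679, 1025.
Summing i = 1..9 (9 terms) gives 2481.

2481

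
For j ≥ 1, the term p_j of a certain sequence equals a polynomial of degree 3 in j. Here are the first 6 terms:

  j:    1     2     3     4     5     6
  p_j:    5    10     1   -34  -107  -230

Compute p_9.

-1019

1st diffs: 5, -9, -35, -73, -123.
2nd diffs: -14, -26, -38, -50.
3rd diffs: -12, -12, -12 (constant).
Newton forward-difference form: p_j = 5 + 5·C(j-1,1) + (-14)·C(j-1,2) + (-12)·C(j-1,3).
At j = 9: j-1 = 8, so p_9 = 5 + 40 - 392 - 672 = -1019.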